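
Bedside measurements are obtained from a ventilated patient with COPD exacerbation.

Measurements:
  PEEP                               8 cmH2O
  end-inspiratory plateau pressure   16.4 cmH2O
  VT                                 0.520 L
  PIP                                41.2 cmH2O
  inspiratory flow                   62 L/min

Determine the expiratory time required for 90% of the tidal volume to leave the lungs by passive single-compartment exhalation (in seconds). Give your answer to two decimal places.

3.42

Flow: 62 L/min ÷ 60 = 1.0333 L/s.
R = (PIP − Pplat)/V̇ = (41.2 − 16.4) / 1.0333 = 24.8/1.0333 = 24.001 cmH2O·s/L.
C = Vt/(Pplat − PEEP) = 520.0 / (16.4 − 8) = 520.0/8.4 = 61.905 mL/cmH2O.
τ = R × C = 24.001 × 0.06191 L/cmH2O = 1.486 s.
t = −τ·ln(1 − 0.90) = −1.486·ln(0.1) = 3.422 s.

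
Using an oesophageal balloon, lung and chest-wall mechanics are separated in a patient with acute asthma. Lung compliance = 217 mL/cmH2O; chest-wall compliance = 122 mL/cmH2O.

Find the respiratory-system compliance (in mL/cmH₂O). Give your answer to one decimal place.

Lung and chest wall are elastances in series: 1/Crs = 1/CL + 1/Ccw.
1/Crs = 1/217 + 1/122 = 0.01281.
Crs = 78.064 mL/cmH2O.

78.1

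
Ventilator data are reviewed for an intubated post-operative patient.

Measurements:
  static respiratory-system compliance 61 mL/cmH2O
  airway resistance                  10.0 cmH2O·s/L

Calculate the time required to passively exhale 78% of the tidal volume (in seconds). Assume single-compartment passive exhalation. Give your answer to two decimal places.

τ = R × C = 10.0 × 61 mL/cmH2O = 10.0 × 0.061 L/cmH2O = 0.61 s.
Exhaled fraction f = 1 − e^(−t/τ) → t = −τ·ln(1 − f) = −0.61·ln(0.22) = 0.9236 s.

0.92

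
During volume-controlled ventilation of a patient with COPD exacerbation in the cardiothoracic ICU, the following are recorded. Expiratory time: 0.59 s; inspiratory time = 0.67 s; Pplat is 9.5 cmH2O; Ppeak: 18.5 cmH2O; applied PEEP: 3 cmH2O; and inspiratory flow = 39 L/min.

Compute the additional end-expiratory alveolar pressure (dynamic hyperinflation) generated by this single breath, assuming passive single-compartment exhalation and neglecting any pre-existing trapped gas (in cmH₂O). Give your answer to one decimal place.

3.4

Flow: 39 L/min ÷ 60 = 0.65 L/s.
Vt = flow × Ti = 0.65 L/s × 0.67 s × 1000 mL/L = 435.5 mL.
R = (PIP − Pplat)/V̇ = (18.5 − 9.5) / 0.65 = 9.0/0.65 = 13.846 cmH2O·s/L.
C = Vt/(Pplat − PEEP) = 435.5 / (9.5 − 3) = 435.5/6.5 = 67.0 mL/cmH2O.
τ = R × C = 13.846 × 0.067 L/cmH2O = 0.9277 s.
Fraction remaining = e^(−Te/τ) = e^(−0.59/0.9277) = 0.5294; trapped volume = 435.5 × 0.5294 = 230.55 mL.
Additional alveolar pressure from trapping ≈ V_trapped / C = 230.55 / 67.0 = 3.441 cmH2O.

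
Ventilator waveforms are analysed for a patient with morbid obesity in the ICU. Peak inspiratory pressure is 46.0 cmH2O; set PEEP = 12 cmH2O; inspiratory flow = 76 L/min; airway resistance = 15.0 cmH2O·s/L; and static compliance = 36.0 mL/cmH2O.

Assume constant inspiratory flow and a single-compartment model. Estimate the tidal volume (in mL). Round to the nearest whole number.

Flow: 76 L/min ÷ 60 = 1.2667 L/s.
Equation of motion (constant flow): PIP = Vt/C + R·V̇ + PEEP.
Vt/C = PIP − R·V̇ − PEEP = 46.0 − 19.001 − 12 = 14.999 cmH2O.
Vt = C × 14.999 = 36.0 × 14.999 = 539.96 mL.

540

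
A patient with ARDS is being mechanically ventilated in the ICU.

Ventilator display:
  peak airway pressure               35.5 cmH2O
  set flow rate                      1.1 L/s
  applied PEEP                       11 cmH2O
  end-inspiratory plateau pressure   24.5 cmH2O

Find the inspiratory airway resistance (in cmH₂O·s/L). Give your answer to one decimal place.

10.0

Raw = (PIP − Pplat) / flow = (35.5 − 24.5) / 1.1 = 11.0 / 1.1 = 10.0 cmH2O·s/L.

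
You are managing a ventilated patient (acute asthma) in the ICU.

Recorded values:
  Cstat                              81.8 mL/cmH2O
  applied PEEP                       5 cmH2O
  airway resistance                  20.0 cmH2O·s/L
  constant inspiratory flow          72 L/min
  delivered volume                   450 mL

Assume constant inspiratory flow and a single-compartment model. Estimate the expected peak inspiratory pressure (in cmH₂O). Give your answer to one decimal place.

34.5

Flow: 72 L/min ÷ 60 = 1.2 L/s.
Equation of motion (constant flow): PIP = Vt/C + R·V̇ + PEEP.
PIP = 450/81.8 + 20.0×1.2 + 5 = 5.501 + 24.0 + 5 = 34.501 cmH2O.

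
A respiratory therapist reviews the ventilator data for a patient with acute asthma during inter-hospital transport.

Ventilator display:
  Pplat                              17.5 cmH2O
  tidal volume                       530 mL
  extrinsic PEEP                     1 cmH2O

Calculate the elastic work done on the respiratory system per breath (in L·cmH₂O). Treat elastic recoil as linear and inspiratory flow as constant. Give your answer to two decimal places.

4.37

Elastic work ≈ ½ × (Pplat − PEEP) × Vt = 0.5 × (17.5 − 1) × 0.530 L = 0.5 × 16.5 × 0.530 = 4.373 L·cmH2O.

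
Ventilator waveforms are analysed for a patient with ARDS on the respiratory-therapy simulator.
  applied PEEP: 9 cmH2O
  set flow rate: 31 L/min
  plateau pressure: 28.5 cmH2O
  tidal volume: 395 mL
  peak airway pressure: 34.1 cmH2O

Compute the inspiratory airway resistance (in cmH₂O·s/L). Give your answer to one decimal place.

Flow: 31 L/min ÷ 60 = 0.5167 L/s.
Raw = (PIP − Pplat) / flow = (34.1 − 28.5) / 0.5167 = 5.6 / 0.5167 = 10.838 cmH2O·s/L.

10.8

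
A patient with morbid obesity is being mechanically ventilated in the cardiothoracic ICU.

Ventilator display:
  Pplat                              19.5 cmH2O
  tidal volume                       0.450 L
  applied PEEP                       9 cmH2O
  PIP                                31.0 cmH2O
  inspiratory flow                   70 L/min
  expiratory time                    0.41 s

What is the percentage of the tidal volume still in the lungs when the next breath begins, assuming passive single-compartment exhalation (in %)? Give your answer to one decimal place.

37.9

Flow: 70 L/min ÷ 60 = 1.1667 L/s.
R = (PIP − Pplat)/V̇ = (31.0 − 19.5) / 1.1667 = 11.5/1.1667 = 9.857 cmH2O·s/L.
C = Vt/(Pplat − PEEP) = 450.0 / (19.5 − 9) = 450.0/10.5 = 42.857 mL/cmH2O.
τ = R × C = 9.857 × 0.04286 L/cmH2O = 0.4225 s.
Fraction remaining at end-expiration = e^(−Te/τ) = e^(−0.41/0.4225) = 0.3789 → 37.89%.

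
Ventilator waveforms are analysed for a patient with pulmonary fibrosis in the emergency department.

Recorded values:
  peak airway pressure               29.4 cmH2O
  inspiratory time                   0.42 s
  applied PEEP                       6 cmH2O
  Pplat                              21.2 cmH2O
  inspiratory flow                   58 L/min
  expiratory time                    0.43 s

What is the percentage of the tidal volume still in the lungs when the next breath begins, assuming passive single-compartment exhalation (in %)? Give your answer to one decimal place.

15.0

Flow: 58 L/min ÷ 60 = 0.9667 L/s.
Vt = flow × Ti = 0.9667 L/s × 0.42 s × 1000 mL/L = 406.01 mL.
R = (PIP − Pplat)/V̇ = (29.4 − 21.2) / 0.9667 = 8.2/0.9667 = 8.482 cmH2O·s/L.
C = Vt/(Pplat − PEEP) = 406.01 / (21.2 − 6) = 406.01/15.2 = 26.711 mL/cmH2O.
τ = R × C = 8.482 × 0.02671 L/cmH2O = 0.2266 s.
Fraction remaining at end-expiration = e^(−Te/τ) = e^(−0.43/0.2266) = 0.1499 → 14.99%.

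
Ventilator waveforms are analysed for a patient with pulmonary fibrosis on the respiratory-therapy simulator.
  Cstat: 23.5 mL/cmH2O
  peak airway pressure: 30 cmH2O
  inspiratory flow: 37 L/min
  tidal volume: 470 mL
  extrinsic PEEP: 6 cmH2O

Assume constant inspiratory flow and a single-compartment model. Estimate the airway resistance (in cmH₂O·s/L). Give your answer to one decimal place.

6.5

Flow: 37 L/min ÷ 60 = 0.6167 L/s.
Equation of motion (constant flow): PIP = Vt/C + R·V̇ + PEEP.
R·V̇ = PIP − Vt/C − PEEP = 30 − 470/23.5 − 6 = 30 − 20.0 − 6 = 4.0 cmH2O.
R = 4.0 / 0.6167 = 6.486 cmH2O·s/L.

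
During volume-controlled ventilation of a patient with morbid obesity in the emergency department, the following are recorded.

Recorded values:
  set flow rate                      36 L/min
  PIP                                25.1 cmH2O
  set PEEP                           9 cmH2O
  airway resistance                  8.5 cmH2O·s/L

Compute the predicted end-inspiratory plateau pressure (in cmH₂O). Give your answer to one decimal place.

20.0

Flow: 36 L/min ÷ 60 = 0.6 L/s.
Pplat = PIP − Raw × flow = 25.1 − 8.5 × 0.6 = 25.1 − 5.1 = 20.0 cmH2O.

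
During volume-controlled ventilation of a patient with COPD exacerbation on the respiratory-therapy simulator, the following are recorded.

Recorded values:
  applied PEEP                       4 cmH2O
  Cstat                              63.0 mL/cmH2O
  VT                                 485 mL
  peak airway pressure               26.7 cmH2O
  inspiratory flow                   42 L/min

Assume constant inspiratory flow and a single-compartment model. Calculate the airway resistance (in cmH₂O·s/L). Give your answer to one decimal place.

Flow: 42 L/min ÷ 60 = 0.7 L/s.
Equation of motion (constant flow): PIP = Vt/C + R·V̇ + PEEP.
R·V̇ = PIP − Vt/C − PEEP = 26.7 − 485/63.0 − 4 = 26.7 − 7.698 − 4 = 15.002 cmH2O.
R = 15.002 / 0.7 = 21.431 cmH2O·s/L.

21.4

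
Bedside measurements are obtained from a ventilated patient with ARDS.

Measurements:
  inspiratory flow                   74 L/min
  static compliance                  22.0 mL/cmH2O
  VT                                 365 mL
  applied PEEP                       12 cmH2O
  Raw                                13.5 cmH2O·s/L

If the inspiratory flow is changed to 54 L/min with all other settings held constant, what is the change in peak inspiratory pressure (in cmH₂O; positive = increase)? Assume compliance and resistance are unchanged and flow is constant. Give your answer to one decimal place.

Flow: 74 L/min ÷ 60 = 1.2333 L/s.
New flow: 54 L/min ÷ 60 = 0.9 L/s.
PIP = Vt/C + R·V̇ + PEEP (constant-flow equation of motion).
Only the resistive term changes: ΔPIP = R × ΔV̇ = 13.5 × (0.9 − 1.2333) = 13.5 × -0.3333 = -4.5 cmH2O.

-4.5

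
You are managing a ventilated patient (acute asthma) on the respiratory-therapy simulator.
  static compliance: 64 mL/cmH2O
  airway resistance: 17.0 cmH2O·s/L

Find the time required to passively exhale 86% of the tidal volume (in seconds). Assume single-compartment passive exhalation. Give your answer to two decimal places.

τ = R × C = 17.0 × 64 mL/cmH2O = 17.0 × 0.064 L/cmH2O = 1.088 s.
Exhaled fraction f = 1 − e^(−t/τ) → t = −τ·ln(1 − f) = −1.088·ln(0.14) = 2.139 s.

2.14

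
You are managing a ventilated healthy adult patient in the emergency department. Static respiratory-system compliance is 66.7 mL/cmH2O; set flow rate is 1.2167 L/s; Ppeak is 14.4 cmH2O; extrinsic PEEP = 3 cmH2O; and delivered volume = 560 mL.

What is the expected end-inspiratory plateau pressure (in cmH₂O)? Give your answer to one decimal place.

Pplat = PEEP + Vt / Cstat = 3 + 560 / 66.7 = 3 + 8.396 = 11.396 cmH2O.

11.4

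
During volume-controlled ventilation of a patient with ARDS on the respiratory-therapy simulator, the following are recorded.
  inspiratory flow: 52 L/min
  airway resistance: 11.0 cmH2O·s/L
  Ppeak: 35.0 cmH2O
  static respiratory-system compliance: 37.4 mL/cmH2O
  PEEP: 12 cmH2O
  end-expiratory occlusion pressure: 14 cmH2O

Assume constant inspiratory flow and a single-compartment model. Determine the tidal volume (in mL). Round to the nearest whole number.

Flow: 52 L/min ÷ 60 = 0.8667 L/s.
Total PEEP = 14 cmH2O (set 12 + intrinsic 2); this is the baseline alveolar pressure.
Equation of motion (constant flow): PIP = Vt/C + R·V̇ + PEEP.
Vt/C = PIP − R·V̇ − PEEP = 35.0 − 9.534 − 14 = 11.466 cmH2O.
Vt = C × 11.466 = 37.4 × 11.466 = 428.83 mL.

429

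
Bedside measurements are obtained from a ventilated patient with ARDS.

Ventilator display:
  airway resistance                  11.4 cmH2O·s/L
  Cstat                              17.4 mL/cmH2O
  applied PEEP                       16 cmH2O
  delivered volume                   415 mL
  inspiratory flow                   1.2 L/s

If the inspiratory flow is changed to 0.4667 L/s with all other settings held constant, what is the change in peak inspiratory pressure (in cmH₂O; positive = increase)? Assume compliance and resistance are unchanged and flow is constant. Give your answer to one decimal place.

-8.4

PIP = Vt/C + R·V̇ + PEEP (constant-flow equation of motion).
Only the resistive term changes: ΔPIP = R × ΔV̇ = 11.4 × (0.4667 − 1.2) = 11.4 × -0.7333 = -8.36 cmH2O.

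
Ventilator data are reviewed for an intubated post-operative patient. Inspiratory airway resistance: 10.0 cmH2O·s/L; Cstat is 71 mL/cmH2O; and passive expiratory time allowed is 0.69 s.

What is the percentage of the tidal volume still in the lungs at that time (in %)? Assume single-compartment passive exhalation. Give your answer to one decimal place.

37.8

τ = R × C = 10.0 × 71 mL/cmH2O = 10.0 × 0.071 L/cmH2O = 0.71 s.
Passive exhalation: V(t)/V₀ = e^(−t/τ) = e^(−0.69/0.71) = 0.3784.
Fraction remaining = 0.3784 → 37.84%.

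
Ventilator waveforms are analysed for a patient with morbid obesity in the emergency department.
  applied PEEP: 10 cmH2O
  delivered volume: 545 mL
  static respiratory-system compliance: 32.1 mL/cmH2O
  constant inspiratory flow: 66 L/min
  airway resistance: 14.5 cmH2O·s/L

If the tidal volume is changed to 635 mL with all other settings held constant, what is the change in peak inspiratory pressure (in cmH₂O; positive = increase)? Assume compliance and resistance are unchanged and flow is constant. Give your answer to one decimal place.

PIP = Vt/C + R·V̇ + PEEP (constant-flow equation of motion).
Only the elastic term changes: ΔPIP = ΔVt / C = (635 − 545) / 32.1 = 2.804 cmH2O.

2.8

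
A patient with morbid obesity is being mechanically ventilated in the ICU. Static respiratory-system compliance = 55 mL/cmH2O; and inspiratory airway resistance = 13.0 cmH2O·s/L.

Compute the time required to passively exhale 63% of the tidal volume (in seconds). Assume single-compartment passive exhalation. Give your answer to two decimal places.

τ = R × C = 13.0 × 55 mL/cmH2O = 13.0 × 0.055 L/cmH2O = 0.715 s.
Exhaled fraction f = 1 − e^(−t/τ) → t = −τ·ln(1 − f) = −0.715·ln(0.37) = 0.7109 s.

0.71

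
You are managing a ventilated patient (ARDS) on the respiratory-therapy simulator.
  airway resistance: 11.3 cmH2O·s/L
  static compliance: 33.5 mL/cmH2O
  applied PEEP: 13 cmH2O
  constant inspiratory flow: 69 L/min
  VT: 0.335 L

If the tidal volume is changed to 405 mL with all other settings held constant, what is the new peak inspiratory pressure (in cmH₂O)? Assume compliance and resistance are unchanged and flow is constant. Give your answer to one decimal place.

Flow: 69 L/min ÷ 60 = 1.15 L/s.
PIP = Vt/C + R·V̇ + PEEP (constant-flow equation of motion).
Only the elastic term changes: ΔPIP = ΔVt / C = (405 − 335) / 33.5 = 2.09 cmH2O.
Original PIP = 335/33.5 + 11.3×1.15 + 13 = 35.995 cmH2O; new PIP = 35.995 + (2.09) = 38.085 cmH2O.

38.1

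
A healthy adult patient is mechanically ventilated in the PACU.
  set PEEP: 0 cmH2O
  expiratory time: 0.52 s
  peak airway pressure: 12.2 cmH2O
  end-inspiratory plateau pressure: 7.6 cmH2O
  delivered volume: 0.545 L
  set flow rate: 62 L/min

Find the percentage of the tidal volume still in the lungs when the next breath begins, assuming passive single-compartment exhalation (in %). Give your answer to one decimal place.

Flow: 62 L/min ÷ 60 = 1.0333 L/s.
R = (PIP − Pplat)/V̇ = (12.2 − 7.6) / 1.0333 = 4.6/1.0333 = 4.452 cmH2O·s/L.
C = Vt/(Pplat − PEEP) = 545.0 / (7.6 − 0) = 545.0/7.6 = 71.711 mL/cmH2O.
τ = R × C = 4.452 × 0.07171 L/cmH2O = 0.3193 s.
Fraction remaining at end-expiration = e^(−Te/τ) = e^(−0.52/0.3193) = 0.1962 → 19.62%.

19.6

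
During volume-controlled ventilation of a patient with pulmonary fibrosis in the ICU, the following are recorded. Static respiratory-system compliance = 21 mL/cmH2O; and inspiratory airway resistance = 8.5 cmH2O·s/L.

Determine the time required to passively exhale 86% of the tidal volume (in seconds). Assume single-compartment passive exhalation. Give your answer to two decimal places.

0.35

τ = R × C = 8.5 × 21 mL/cmH2O = 8.5 × 0.021 L/cmH2O = 0.1785 s.
Exhaled fraction f = 1 − e^(−t/τ) → t = −τ·ln(1 − f) = −0.1785·ln(0.14) = 0.351 s.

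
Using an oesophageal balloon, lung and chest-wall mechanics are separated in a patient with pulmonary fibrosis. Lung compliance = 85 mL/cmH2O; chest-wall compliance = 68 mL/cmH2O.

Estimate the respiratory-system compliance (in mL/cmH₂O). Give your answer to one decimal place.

37.8

Lung and chest wall are elastances in series: 1/Crs = 1/CL + 1/Ccw.
1/Crs = 1/85 + 1/68 = 0.02647.
Crs = 37.779 mL/cmH2O.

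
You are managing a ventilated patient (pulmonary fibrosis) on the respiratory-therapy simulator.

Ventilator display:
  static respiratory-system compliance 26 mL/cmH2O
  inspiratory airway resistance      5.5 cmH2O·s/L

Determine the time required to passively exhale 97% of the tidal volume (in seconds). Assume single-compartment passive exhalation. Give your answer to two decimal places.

τ = R × C = 5.5 × 26 mL/cmH2O = 5.5 × 0.026 L/cmH2O = 0.143 s.
Exhaled fraction f = 1 − e^(−t/τ) → t = −τ·ln(1 − f) = −0.143·ln(0.03) = 0.5014 s.

0.50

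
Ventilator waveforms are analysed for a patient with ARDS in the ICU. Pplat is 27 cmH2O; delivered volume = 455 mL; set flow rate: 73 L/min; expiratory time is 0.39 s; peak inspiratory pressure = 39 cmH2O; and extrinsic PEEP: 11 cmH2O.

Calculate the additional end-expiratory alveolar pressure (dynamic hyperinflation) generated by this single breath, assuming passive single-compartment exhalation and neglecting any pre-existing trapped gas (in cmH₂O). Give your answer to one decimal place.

4.0

Flow: 73 L/min ÷ 60 = 1.2167 L/s.
R = (PIP − Pplat)/V̇ = (39 − 27) / 1.2167 = 12.0/1.2167 = 9.863 cmH2O·s/L.
C = Vt/(Pplat − PEEP) = 455.0 / (27 − 11) = 455.0/16.0 = 28.438 mL/cmH2O.
τ = R × C = 9.863 × 0.02844 L/cmH2O = 0.2805 s.
Fraction remaining = e^(−Te/τ) = e^(−0.39/0.2805) = 0.249; trapped volume = 455.0 × 0.249 = 113.3 mL.
Additional alveolar pressure from trapping ≈ V_trapped / C = 113.3 / 28.438 = 3.984 cmH2O.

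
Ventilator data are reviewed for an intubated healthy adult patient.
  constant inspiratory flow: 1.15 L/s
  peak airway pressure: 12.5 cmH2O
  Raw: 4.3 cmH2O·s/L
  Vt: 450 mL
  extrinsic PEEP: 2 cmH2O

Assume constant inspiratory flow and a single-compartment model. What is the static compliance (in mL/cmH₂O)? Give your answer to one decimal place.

81.0

Equation of motion (constant flow): PIP = Vt/C + R·V̇ + PEEP.
Vt/C = PIP − R·V̇ − PEEP = 12.5 − 4.3×1.15 − 2 = 12.5 − 4.945 − 2 = 5.555 cmH2O.
C = Vt / 5.555 = 450 / 5.555 = 81.008 mL/cmH2O.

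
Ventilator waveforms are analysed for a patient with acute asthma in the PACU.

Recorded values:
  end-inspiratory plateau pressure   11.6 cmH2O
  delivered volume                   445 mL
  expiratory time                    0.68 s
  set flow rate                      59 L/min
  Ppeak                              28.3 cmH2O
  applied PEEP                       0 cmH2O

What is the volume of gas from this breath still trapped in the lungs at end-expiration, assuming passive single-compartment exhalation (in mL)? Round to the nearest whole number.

157

Flow: 59 L/min ÷ 60 = 0.9833 L/s.
R = (PIP − Pplat)/V̇ = (28.3 − 11.6) / 0.9833 = 16.7/0.9833 = 16.984 cmH2O·s/L.
C = Vt/(Pplat − PEEP) = 445.0 / (11.6 − 0) = 445.0/11.6 = 38.362 mL/cmH2O.
τ = R × C = 16.984 × 0.03836 L/cmH2O = 0.6515 s.
Fraction remaining = e^(−Te/τ) = e^(−0.68/0.6515) = 0.3521.
Trapped volume = 445.0 × 0.3521 = 156.68 mL.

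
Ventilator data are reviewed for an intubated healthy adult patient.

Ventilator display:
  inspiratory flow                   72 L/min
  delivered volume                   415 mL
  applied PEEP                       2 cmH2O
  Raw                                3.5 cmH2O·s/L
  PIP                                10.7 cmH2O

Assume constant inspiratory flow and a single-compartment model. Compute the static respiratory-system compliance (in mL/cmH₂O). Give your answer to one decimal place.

Flow: 72 L/min ÷ 60 = 1.2 L/s.
Equation of motion (constant flow): PIP = Vt/C + R·V̇ + PEEP.
Vt/C = PIP − R·V̇ − PEEP = 10.7 − 3.5×1.2 − 2 = 10.7 − 4.2 − 2 = 4.5 cmH2O.
C = Vt / 4.5 = 415 / 4.5 = 92.222 mL/cmH2O.

92.2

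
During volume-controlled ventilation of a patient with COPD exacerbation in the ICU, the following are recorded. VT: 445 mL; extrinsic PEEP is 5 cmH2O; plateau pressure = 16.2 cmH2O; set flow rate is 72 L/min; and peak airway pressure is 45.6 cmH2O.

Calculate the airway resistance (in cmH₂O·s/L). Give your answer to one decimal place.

Flow: 72 L/min ÷ 60 = 1.2 L/s.
Raw = (PIP − Pplat) / flow = (45.6 − 16.2) / 1.2 = 29.4 / 1.2 = 24.5 cmH2O·s/L.

24.5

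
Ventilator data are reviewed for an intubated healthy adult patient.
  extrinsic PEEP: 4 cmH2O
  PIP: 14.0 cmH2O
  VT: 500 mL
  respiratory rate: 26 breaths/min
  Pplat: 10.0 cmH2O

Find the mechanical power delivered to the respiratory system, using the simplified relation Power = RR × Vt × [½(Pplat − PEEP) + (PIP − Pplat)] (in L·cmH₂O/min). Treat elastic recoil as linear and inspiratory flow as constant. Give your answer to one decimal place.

Per-breath work = Vt × [½(Pplat−PEEP) + (PIP−Pplat)] = 0.500 × [0.5×6.0 + 4.0] = 0.500 × 7.0 = 3.5 L·cmH2O.
Power = 26 × 3.5 = 91.0 L·cmH2O/min.

91.0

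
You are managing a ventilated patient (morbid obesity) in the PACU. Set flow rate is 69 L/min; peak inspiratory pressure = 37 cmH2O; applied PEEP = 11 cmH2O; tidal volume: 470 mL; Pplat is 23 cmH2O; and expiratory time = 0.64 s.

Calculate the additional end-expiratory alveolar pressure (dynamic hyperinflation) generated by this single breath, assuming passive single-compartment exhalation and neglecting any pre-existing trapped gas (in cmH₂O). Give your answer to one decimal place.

Flow: 69 L/min ÷ 60 = 1.15 L/s.
R = (PIP − Pplat)/V̇ = (37 − 23) / 1.15 = 14.0/1.15 = 12.174 cmH2O·s/L.
C = Vt/(Pplat − PEEP) = 470.0 / (23 − 11) = 470.0/12.0 = 39.167 mL/cmH2O.
τ = R × C = 12.174 × 0.03917 L/cmH2O = 0.4769 s.
Fraction remaining = e^(−Te/τ) = e^(−0.64/0.4769) = 0.2613; trapped volume = 470.0 × 0.2613 = 122.81 mL.
Additional alveolar pressure from trapping ≈ V_trapped / C = 122.81 / 39.167 = 3.136 cmH2O.

3.1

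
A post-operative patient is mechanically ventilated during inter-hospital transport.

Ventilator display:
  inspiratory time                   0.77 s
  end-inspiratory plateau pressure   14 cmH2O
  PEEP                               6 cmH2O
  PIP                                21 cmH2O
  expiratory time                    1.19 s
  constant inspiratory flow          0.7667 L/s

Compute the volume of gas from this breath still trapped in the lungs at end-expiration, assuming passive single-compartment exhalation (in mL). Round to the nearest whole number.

101

Vt = flow × Ti = 0.7667 L/s × 0.77 s × 1000 mL/L = 590.36 mL.
R = (PIP − Pplat)/V̇ = (21 − 14) / 0.7667 = 7.0/0.7667 = 9.13 cmH2O·s/L.
C = Vt/(Pplat − PEEP) = 590.36 / (14 − 6) = 590.36/8.0 = 73.795 mL/cmH2O.
τ = R × C = 9.13 × 0.0738 L/cmH2O = 0.6738 s.
Fraction remaining = e^(−Te/τ) = e^(−1.19/0.6738) = 0.171.
Trapped volume = 590.36 × 0.171 = 100.95 mL.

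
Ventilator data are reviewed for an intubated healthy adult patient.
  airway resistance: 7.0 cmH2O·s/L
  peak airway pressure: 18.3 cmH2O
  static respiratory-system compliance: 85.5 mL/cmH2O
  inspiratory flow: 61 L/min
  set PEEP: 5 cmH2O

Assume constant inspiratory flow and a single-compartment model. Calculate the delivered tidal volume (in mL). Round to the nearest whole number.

529

Flow: 61 L/min ÷ 60 = 1.0167 L/s.
Equation of motion (constant flow): PIP = Vt/C + R·V̇ + PEEP.
Vt/C = PIP − R·V̇ − PEEP = 18.3 − 7.117 − 5 = 6.183 cmH2O.
Vt = C × 6.183 = 85.5 × 6.183 = 528.65 mL.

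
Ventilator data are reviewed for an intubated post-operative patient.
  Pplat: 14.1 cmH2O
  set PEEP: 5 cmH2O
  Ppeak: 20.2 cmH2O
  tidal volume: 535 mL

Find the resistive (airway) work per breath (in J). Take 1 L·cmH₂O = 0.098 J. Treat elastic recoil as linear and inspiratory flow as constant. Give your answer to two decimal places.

With constant inspiratory flow the resistive pressure is constant at PIP − Pplat = 20.2 − 14.1 = 6.1 cmH2O, so resistive work = 6.1 × 0.535 = 3.264 L·cmH2O.
× 0.098 J/(L·cmH2O) → 0.3199 J.

0.32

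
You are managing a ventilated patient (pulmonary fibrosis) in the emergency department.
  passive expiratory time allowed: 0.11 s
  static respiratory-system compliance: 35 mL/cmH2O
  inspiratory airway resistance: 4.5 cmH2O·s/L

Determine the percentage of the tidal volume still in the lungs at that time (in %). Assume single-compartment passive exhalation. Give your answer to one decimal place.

τ = R × C = 4.5 × 35 mL/cmH2O = 4.5 × 0.035 L/cmH2O = 0.1575 s.
Passive exhalation: V(t)/V₀ = e^(−t/τ) = e^(−0.11/0.1575) = 0.4974.
Fraction remaining = 0.4974 → 49.74%.

49.7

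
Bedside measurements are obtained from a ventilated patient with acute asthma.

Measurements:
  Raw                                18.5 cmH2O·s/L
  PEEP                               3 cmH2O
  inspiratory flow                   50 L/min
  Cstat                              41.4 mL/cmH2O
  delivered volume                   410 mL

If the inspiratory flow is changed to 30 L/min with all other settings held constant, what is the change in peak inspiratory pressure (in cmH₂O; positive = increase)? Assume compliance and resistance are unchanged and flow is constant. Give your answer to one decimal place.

Flow: 50 L/min ÷ 60 = 0.8333 L/s.
New flow: 30 L/min ÷ 60 = 0.5 L/s.
PIP = Vt/C + R·V̇ + PEEP (constant-flow equation of motion).
Only the resistive term changes: ΔPIP = R × ΔV̇ = 18.5 × (0.5 − 0.8333) = 18.5 × -0.3333 = -6.166 cmH2O.

-6.2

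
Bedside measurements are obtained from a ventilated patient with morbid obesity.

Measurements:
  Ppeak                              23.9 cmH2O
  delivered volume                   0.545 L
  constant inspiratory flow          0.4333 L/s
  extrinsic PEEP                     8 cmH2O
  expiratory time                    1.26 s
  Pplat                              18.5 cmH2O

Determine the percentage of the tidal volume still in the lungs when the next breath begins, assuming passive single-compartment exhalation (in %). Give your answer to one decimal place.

14.3

R = (PIP − Pplat)/V̇ = (23.9 − 18.5) / 0.4333 = 5.4/0.4333 = 12.462 cmH2O·s/L.
C = Vt/(Pplat − PEEP) = 545.0 / (18.5 − 8) = 545.0/10.5 = 51.905 mL/cmH2O.
τ = R × C = 12.462 × 0.05191 L/cmH2O = 0.6469 s.
Fraction remaining at end-expiration = e^(−Te/τ) = e^(−1.26/0.6469) = 0.1426 → 14.26%.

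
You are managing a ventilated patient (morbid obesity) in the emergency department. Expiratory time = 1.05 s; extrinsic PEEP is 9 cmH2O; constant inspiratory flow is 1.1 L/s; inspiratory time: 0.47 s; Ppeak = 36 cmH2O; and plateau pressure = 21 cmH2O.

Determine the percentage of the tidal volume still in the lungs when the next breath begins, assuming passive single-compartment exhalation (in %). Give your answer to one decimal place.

16.7

Vt = flow × Ti = 1.1 L/s × 0.47 s × 1000 mL/L = 517.0 mL.
R = (PIP − Pplat)/V̇ = (36 − 21) / 1.1 = 15.0/1.1 = 13.636 cmH2O·s/L.
C = Vt/(Pplat − PEEP) = 517.0 / (21 − 9) = 517.0/12.0 = 43.083 mL/cmH2O.
τ = R × C = 13.636 × 0.04308 L/cmH2O = 0.5874 s.
Fraction remaining at end-expiration = e^(−Te/τ) = e^(−1.05/0.5874) = 0.1674 → 16.74%.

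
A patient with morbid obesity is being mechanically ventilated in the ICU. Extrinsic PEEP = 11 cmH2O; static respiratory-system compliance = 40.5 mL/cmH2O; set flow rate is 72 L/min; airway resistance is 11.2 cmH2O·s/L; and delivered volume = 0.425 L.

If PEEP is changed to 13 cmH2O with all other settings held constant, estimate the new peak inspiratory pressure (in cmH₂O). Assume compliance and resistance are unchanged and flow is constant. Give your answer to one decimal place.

Flow: 72 L/min ÷ 60 = 1.2 L/s.
PIP = Vt/C + R·V̇ + PEEP (constant-flow equation of motion).
Only the baseline term changes: ΔPIP = ΔPEEP = 13 − 11 = 2.0 cmH2O.
Original PIP = 425/40.5 + 11.2×1.2 + 11 = 34.934 cmH2O; new PIP = 34.934 + (2.0) = 36.934 cmH2O.

36.9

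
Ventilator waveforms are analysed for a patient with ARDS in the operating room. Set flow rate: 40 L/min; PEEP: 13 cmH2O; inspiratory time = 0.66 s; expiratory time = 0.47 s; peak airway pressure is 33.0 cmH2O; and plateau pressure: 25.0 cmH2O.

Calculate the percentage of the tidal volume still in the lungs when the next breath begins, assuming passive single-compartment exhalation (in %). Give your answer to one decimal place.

Flow: 40 L/min ÷ 60 = 0.6667 L/s.
Vt = flow × Ti = 0.6667 L/s × 0.66 s × 1000 mL/L = 440.02 mL.
R = (PIP − Pplat)/V̇ = (33.0 − 25.0) / 0.6667 = 8.0/0.6667 = 11.999 cmH2O·s/L.
C = Vt/(Pplat − PEEP) = 440.02 / (25.0 − 13) = 440.02/12.0 = 36.668 mL/cmH2O.
τ = R × C = 11.999 × 0.03667 L/cmH2O = 0.44 s.
Fraction remaining at end-expiration = e^(−Te/τ) = e^(−0.47/0.44) = 0.3436 → 34.36%.

34.4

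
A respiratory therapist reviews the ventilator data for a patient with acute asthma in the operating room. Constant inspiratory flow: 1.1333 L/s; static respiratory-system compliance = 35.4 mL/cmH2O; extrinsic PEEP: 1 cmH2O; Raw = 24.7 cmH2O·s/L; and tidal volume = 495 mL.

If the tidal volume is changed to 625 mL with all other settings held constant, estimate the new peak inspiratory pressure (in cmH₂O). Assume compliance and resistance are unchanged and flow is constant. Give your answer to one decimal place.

PIP = Vt/C + R·V̇ + PEEP (constant-flow equation of motion).
Only the elastic term changes: ΔPIP = ΔVt / C = (625 − 495) / 35.4 = 3.672 cmH2O.
Original PIP = 495/35.4 + 24.7×1.1333 + 1 = 42.976 cmH2O; new PIP = 42.976 + (3.672) = 46.648 cmH2O.

46.6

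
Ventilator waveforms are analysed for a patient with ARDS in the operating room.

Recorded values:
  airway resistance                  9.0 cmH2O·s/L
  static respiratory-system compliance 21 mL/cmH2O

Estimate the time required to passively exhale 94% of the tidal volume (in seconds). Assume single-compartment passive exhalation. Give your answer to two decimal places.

τ = R × C = 9.0 × 21 mL/cmH2O = 9.0 × 0.021 L/cmH2O = 0.189 s.
Exhaled fraction f = 1 − e^(−t/τ) → t = −τ·ln(1 − f) = −0.189·ln(0.06) = 0.5317 s.

0.53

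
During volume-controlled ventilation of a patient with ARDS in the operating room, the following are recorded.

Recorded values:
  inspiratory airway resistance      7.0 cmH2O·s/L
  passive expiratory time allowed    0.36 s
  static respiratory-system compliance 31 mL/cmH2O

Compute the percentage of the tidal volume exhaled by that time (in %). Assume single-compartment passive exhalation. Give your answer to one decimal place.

81.0

τ = R × C = 7.0 × 31 mL/cmH2O = 7.0 × 0.031 L/cmH2O = 0.217 s.
Passive exhalation: V(t)/V₀ = e^(−t/τ) = e^(−0.36/0.217) = 0.1903.
Fraction exhaled = 1 − 0.1903 = 0.8097 → 80.97%.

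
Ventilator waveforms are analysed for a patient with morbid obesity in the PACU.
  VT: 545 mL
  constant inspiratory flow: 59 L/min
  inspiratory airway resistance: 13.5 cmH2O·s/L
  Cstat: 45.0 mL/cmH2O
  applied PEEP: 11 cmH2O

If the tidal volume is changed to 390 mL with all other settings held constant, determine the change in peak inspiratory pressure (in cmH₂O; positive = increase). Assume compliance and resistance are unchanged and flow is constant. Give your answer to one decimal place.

-3.4

PIP = Vt/C + R·V̇ + PEEP (constant-flow equation of motion).
Only the elastic term changes: ΔPIP = ΔVt / C = (390 − 545) / 45.0 = -3.444 cmH2O.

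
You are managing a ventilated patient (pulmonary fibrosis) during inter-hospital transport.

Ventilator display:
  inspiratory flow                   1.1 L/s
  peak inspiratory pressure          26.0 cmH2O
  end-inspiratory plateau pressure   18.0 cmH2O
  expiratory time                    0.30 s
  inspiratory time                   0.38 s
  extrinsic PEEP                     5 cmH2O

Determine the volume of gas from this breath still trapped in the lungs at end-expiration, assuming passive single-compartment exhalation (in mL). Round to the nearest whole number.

Vt = flow × Ti = 1.1 L/s × 0.38 s × 1000 mL/L = 418.0 mL.
R = (PIP − Pplat)/V̇ = (26.0 − 18.0) / 1.1 = 8.0/1.1 = 7.273 cmH2O·s/L.
C = Vt/(Pplat − PEEP) = 418.0 / (18.0 − 5) = 418.0/13.0 = 32.154 mL/cmH2O.
τ = R × C = 7.273 × 0.03215 L/cmH2O = 0.2338 s.
Fraction remaining = e^(−Te/τ) = e^(−0.30/0.2338) = 0.2772.
Trapped volume = 418.0 × 0.2772 = 115.87 mL.

116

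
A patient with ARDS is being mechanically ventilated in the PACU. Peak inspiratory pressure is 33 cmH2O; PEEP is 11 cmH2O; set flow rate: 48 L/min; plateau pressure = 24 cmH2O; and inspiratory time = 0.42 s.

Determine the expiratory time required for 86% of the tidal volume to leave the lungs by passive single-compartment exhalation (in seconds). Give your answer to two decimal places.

0.57

Flow: 48 L/min ÷ 60 = 0.8 L/s.
Vt = flow × Ti = 0.8 L/s × 0.42 s × 1000 mL/L = 336.0 mL.
R = (PIP − Pplat)/V̇ = (33 − 24) / 0.8 = 9.0/0.8 = 11.25 cmH2O·s/L.
C = Vt/(Pplat − PEEP) = 336.0 / (24 − 11) = 336.0/13.0 = 25.846 mL/cmH2O.
τ = R × C = 11.25 × 0.02585 L/cmH2O = 0.2908 s.
t = −τ·ln(1 − 0.86) = −0.2908·ln(0.14) = 0.5717 s.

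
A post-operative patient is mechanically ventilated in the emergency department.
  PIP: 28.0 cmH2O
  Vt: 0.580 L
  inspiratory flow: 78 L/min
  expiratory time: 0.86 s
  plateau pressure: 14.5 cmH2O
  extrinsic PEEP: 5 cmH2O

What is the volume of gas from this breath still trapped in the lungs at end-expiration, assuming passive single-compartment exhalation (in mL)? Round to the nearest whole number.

Flow: 78 L/min ÷ 60 = 1.3 L/s.
R = (PIP − Pplat)/V̇ = (28.0 − 14.5) / 1.3 = 13.5/1.3 = 10.385 cmH2O·s/L.
C = Vt/(Pplat − PEEP) = 580.0 / (14.5 − 5) = 580.0/9.5 = 61.053 mL/cmH2O.
τ = R × C = 10.385 × 0.06105 L/cmH2O = 0.634 s.
Fraction remaining = e^(−Te/τ) = e^(−0.86/0.634) = 0.2576.
Trapped volume = 580.0 × 0.2576 = 149.41 mL.

149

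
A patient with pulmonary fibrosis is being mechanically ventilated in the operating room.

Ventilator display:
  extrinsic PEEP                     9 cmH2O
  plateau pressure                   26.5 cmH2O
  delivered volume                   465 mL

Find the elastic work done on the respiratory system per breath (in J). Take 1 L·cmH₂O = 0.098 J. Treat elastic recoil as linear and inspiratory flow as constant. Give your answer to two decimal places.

Elastic work ≈ ½ × (Pplat − PEEP) × Vt = 0.5 × (26.5 − 9) × 0.465 L = 0.5 × 17.5 × 0.465 = 4.069 L·cmH2O.
× 0.098 J/(L·cmH2O) → 0.3988 J.

0.40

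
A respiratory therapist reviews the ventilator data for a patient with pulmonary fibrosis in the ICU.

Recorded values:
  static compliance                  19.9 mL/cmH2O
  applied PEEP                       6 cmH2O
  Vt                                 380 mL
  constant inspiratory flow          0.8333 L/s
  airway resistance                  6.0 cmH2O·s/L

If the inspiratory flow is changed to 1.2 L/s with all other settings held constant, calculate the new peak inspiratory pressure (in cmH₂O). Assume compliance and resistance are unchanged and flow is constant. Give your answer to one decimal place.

PIP = Vt/C + R·V̇ + PEEP (constant-flow equation of motion).
Only the resistive term changes: ΔPIP = R × ΔV̇ = 6.0 × (1.2 − 0.8333) = 6.0 × 0.3667 = 2.2 cmH2O.
Original PIP = 380/19.9 + 6.0×0.8333 + 6 = 30.095 cmH2O; new PIP = 30.095 + (2.2) = 32.295 cmH2O.

32.3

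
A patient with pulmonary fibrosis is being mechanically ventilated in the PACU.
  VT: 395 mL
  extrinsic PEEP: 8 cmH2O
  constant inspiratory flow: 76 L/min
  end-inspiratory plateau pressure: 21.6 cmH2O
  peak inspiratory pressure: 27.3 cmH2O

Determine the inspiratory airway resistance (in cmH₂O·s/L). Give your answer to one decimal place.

4.5

Flow: 76 L/min ÷ 60 = 1.2667 L/s.
Raw = (PIP − Pplat) / flow = (27.3 − 21.6) / 1.2667 = 5.7 / 1.2667 = 4.5 cmH2O·s/L.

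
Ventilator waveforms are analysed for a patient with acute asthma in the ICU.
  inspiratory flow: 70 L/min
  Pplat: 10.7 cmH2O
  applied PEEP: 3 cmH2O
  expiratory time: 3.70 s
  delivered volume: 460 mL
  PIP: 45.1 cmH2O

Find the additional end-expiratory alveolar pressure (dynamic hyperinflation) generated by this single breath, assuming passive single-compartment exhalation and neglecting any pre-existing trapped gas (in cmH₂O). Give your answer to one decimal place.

0.9

Flow: 70 L/min ÷ 60 = 1.1667 L/s.
R = (PIP − Pplat)/V̇ = (45.1 − 10.7) / 1.1667 = 34.4/1.1667 = 29.485 cmH2O·s/L.
C = Vt/(Pplat − PEEP) = 460.0 / (10.7 − 3) = 460.0/7.7 = 59.74 mL/cmH2O.
τ = R × C = 29.485 × 0.05974 L/cmH2O = 1.761 s.
Fraction remaining = e^(−Te/τ) = e^(−3.70/1.761) = 0.1223; trapped volume = 460.0 × 0.1223 = 56.258 mL.
Additional alveolar pressure from trapping ≈ V_trapped / C = 56.258 / 59.74 = 0.9417 cmH2O.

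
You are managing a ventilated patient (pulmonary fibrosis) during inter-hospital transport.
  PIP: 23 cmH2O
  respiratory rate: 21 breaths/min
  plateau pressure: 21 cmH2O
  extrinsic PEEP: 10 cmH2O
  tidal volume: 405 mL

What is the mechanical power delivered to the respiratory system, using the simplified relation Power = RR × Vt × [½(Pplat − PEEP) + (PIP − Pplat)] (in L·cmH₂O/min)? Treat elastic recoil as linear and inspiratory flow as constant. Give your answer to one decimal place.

Per-breath work = Vt × [½(Pplat−PEEP) + (PIP−Pplat)] = 0.405 × [0.5×11.0 + 2.0] = 0.405 × 7.5 = 3.038 L·cmH2O.
Power = 21 × 3.038 = 63.798 L·cmH2O/min.

63.8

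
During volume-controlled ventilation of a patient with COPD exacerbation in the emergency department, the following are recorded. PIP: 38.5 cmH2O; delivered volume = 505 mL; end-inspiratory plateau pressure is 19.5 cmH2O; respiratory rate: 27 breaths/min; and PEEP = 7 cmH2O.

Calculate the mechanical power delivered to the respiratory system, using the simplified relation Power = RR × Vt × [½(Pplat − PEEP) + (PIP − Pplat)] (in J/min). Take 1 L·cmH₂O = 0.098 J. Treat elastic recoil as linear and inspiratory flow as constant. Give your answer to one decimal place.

33.7

Per-breath work = Vt × [½(Pplat−PEEP) + (PIP−Pplat)] = 0.505 × [0.5×12.5 + 19.0] = 0.505 × 25.25 = 12.751 L·cmH2O.
Power = 27 × 12.751 = 344.28 L·cmH2O/min.
× 0.098 J/(L·cmH2O) → 33.739 J/min.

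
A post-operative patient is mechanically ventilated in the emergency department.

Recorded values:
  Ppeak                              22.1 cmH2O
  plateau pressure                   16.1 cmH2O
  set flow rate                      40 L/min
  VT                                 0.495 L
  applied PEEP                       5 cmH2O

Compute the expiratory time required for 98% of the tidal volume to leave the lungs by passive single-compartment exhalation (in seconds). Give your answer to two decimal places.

Flow: 40 L/min ÷ 60 = 0.6667 L/s.
R = (PIP − Pplat)/V̇ = (22.1 − 16.1) / 0.6667 = 6.0/0.6667 = 9.0 cmH2O·s/L.
C = Vt/(Pplat − PEEP) = 495.0 / (16.1 − 5) = 495.0/11.1 = 44.595 mL/cmH2O.
τ = R × C = 9.0 × 0.0446 L/cmH2O = 0.4014 s.
t = −τ·ln(1 − 0.98) = −0.4014·ln(0.02) = 1.57 s.

1.57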